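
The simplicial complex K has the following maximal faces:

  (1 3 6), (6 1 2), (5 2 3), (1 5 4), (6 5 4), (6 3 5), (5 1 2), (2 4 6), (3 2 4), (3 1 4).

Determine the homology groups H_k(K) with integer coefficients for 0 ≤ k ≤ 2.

H_0 = Z,  H_1 = Z_2,  H_2 = 0.

We work with the vertex ordering 1 < 2 < 3 < 4 < 5 < 6. The simplices of K, each written with vertices in increasing order, are:

  0-simplices (6): [1], [2], [3], [4], [5], [6]
  1-simplices (15): [1,2], [1,3], [1,4], [1,5], [1,6], [2,3], [2,4], [2,5], [2,6], [3,4], [3,5], [3,6], [4,5], [4,6], [5,6]
  2-simplices (10): [1,2,5], [1,2,6], [1,3,4], [1,3,6], [1,4,5], [2,3,4], [2,3,5], [2,4,6], [3,5,6], [4,5,6]

giving chain groups C_0 ≅ Z^6, C_1 ≅ Z^15, C_2 ≅ Z^10.

∂_1: C_1 → C_0 sends each edge [p,q] (with p < q) to q − p.
As a 6×15 matrix over Z this has rank 5, with invariant factors (1,1,1,1,1).

Boundary ∂_2: C_2 → C_1 acts by ∂[p,q,r] = [q,r] − [p,r] + [p,q]. For instance
  ∂[1,3,6] = [3,6] − [1,6] + [1,3],
  ∂[3,5,6] = [5,6] − [3,6] + [3,5].
The resulting 15×10 matrix has rank 10, and its Smith normal form has invariant factors (1,1,1,1,1,1,1,1,1,2).

From H_k ≅ ker(∂_k) / im(∂_{k+1}) we obtain:

  H_0: rank C_0 − rank ∂_1 = 6 − 5 = 1, and the invariant factors of ∂_1 are all 1, so H_0 = Z.
  H_1: rank ker ∂_1 − rank ∂_2 = (15 − 5) − 10 = 0, and ∂_2 has invariant factor 2 > 1, so H_1 = Z_2.
  H_2: rank ker ∂_2 − rank ∂_3 = (10 − 10) − 0 = 0, and there is no ∂_3, so H_2 = 0.

(K is a triangulation of the real projective plane RP^2.)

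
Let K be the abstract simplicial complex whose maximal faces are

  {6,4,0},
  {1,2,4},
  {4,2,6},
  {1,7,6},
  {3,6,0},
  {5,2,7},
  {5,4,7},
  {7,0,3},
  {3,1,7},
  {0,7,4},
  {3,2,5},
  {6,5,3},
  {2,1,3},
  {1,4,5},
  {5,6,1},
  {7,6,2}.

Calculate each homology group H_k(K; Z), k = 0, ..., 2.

Fix the vertex order 0 < 1 < 2 < 3 < 4 < 5 < 6 < 7 and write every simplex with vertices in increasing order. Then dim K = 2 and the simplices of K are:

  0-simplices (8): [0], [1], [2], [3], [4], [5], [6], [7]
  1-simplices (24): (24 of them)
  2-simplices (16): [0,3,6], [0,3,7], [0,4,6], [0,4,7], [1,2,3], [1,2,4], [1,3,7], [1,4,5], [1,5,6], [1,6,7], [2,3,5], [2,4,6], [2,5,7], [2,6,7], [3,5,6], [4,5,7]

giving chain groups C_0 ≅ Z^8, C_1 ≅ Z^24, C_2 ≅ Z^16.

∂_1: C_1 → C_0 maps an edge to its endpoints' difference, ∂[p,q] = q − p.
As a 8×24 matrix over Z this has rank 7, with invariant factors (1,1,1,1,1,1,1).

The boundary map ∂_2: C_2 → C_1 sends each 2-simplex [p,q,r] to [q,r] − [p,r] + [p,q]. For instance
  ∂[4,5,7] = [5,7] − [4,7] + [4,5],
  ∂[3,5,6] = [5,6] − [3,6] + [3,5].
As a 24×16 matrix over Z this has rank 15, with invariant factors (1,1,1,1,1,1,1,1,1,1,1,1,1,1,1).

Reading off H_k = ker ∂_k / im ∂_{k+1}:

  H_0: rank C_0 − rank ∂_1 = 8 − 7 = 1, and the invariant factors of ∂_1 are all 1, so H_0 = Z.
  H_1: rank ker ∂_1 − rank ∂_2 = (24 − 7) − 15 = 2, and the invariant factors of ∂_2 are all 1, so H_1 = Z^2.
  H_2: rank ker ∂_2 − rank ∂_3 = (16 − 15) − 0 = 1, and there is no ∂_3, so H_2 = Z.

As a check, the Euler characteristic is 8 − 24 + 16 = 0, which agrees with 1 − 2 + 1 = 0.

H_0 = Z,  H_1 = Z^2,  H_2 = Z.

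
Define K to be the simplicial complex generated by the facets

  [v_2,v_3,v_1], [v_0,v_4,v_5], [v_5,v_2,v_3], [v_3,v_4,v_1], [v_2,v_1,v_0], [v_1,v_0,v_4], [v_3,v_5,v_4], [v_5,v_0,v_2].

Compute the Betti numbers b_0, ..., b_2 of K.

Fix the vertex order v_0 < v_1 < v_2 < v_3 < v_4 < v_5 and write every simplex with vertices in increasing order. Then dim K = 2 and the simplices of K are:

  0-simplices (6): [v_0], [v_1], [v_2], [v_3], [v_4], [v_5]
  1-simplices (12): [v_0,v_1], [v_0,v_2], [v_0,v_4], [v_0,v_5], [v_1,v_2], [v_1,v_3], [v_1,v_4], [v_2,v_3], [v_2,v_5], [v_3,v_4], [v_3,v_5], [v_4,v_5]
  2-simplices (8): [v_0,v_1,v_2], [v_0,v_1,v_4], [v_0,v_2,v_5], [v_0,v_4,v_5], [v_1,v_2,v_3], [v_1,v_3,v_4], [v_2,v_3,v_5], [v_3,v_4,v_5]

giving chain groups C_0 ≅ Z^6, C_1 ≅ Z^12, C_2 ≅ Z^8.

Boundary ∂_1: C_1 → C_0 is given by ∂[p,q] = [q] − [p].
This gives a 6×12 integer matrix of rank 5; reducing to Smith normal form yields diagonal entries (1,1,1,1,1).

∂_2: C_2 → C_1 maps a triangle to the signed sum of its edges. For instance
  ∂[v_1,v_3,v_4] = [v_3,v_4] − [v_1,v_4] + [v_1,v_3],
  ∂[v_1,v_2,v_3] = [v_2,v_3] − [v_1,v_3] + [v_1,v_2].
The 12×8 boundary matrix has rank 7 and Smith normal form diag(1,1,1,1,1,1,1).

From H_k ≅ ker(∂_k) / im(∂_{k+1}) we obtain:

  H_0: rank C_0 − rank ∂_1 = 6 − 5 = 1, and the invariant factors of ∂_1 are all 1, so H_0 ≅ Z.
  H_1: rank ker ∂_1 − rank ∂_2 = (12 − 5) − 7 = 0, and the invariant factors of ∂_2 are all 1, so H_1 ≅ 0.
  H_2: rank ker ∂_2 − rank ∂_3 = (8 − 7) − 0 = 1, and there is no ∂_3, so H_2 ≅ Z.

Hence the Betti numbers are b_0 = 1, b_1 = 0, b_2 = 1.

b_0 = 1, b_1 = 0, b_2 = 1.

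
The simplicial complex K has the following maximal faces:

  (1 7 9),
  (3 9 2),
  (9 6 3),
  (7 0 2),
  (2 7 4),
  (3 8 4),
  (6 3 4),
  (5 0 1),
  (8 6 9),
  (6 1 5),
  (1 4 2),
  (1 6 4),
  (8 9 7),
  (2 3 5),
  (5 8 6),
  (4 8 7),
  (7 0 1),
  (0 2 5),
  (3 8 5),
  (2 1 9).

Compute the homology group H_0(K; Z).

K has 10 vertices, 30 edges, 20 triangles.
rank ∂_0 = 0, rank ∂_1 = 9 ⇒ b_0 = 10 − 0 − 9 = 1; all invariant factors of ∂_1 are 1 so no torsion. So H_0 ≅ Z.

H_0 = Z.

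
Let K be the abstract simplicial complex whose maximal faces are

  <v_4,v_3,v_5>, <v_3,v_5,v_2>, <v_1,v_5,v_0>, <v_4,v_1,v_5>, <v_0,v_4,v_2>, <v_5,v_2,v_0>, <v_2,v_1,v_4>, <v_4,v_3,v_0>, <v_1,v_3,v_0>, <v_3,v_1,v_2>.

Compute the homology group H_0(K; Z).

Order the vertices as v_0 < v_1 < v_2 < v_3 < v_4 < v_5. Listing each simplex with vertices in this order, K has dimension 2 with simplices:

  0-simplices (6): [v_0], [v_1], [v_2], [v_3], [v_4], [v_5]
  1-simplices (15): (15 of them)
  2-simplices (10): [v_0,v_1,v_3], [v_0,v_1,v_5], [v_0,v_2,v_4], [v_0,v_2,v_5], [v_0,v_3,v_4], [v_1,v_2,v_3], [v_1,v_2,v_4], [v_1,v_4,v_5], [v_2,v_3,v_5], [v_3,v_4,v_5]

so the chain groups are C_0 ≅ Z^6, C_1 ≅ Z^15, C_2 ≅ Z^10.

Boundary ∂_1: C_1 → C_0 sends each edge [p,q] (with p < q) to q − p. For instance
  ∂[v_1,v_2] = [v_2] − [v_1].
The 6×15 boundary matrix has rank 5 and Smith normal form diag(1,1,1,1,1).

Boundary ∂_2: C_2 → C_1 acts by ∂[p,q,r] = [q,r] − [p,r] + [p,q]. For instance
  ∂[v_1,v_4,v_5] = [v_4,v_5] − [v_1,v_5] + [v_1,v_4],
  ∂[v_3,v_4,v_5] = [v_4,v_5] − [v_3,v_5] + [v_3,v_4].
This gives a 15×10 integer matrix of rank 10; reducing to Smith normal form yields diagonal entries (1,1,1,1,1,1,1,1,1,2).

Computing H_k = (kernel of ∂_k) / (image of ∂_{k+1}):

  H_0: rank C_0 − rank ∂_1 = 6 − 5 = 1, and the invariant factors of ∂_1 are all 1, so H_0 = Z.

(K is a triangulation of the real projective plane RP^2.)

H_0 = Z.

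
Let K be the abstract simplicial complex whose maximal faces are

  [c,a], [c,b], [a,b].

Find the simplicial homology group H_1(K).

H_1 = Z.

Order the vertices as a < b < c. Listing each simplex with vertices in this order, K has dimension 1 with simplices:

  0-simplices (3): a, b, c
  1-simplices (3): ab, ac, bc

giving chain groups C_0 ≅ Z^3, C_1 ≅ Z^3.

∂_1: C_1 → C_0 maps an edge to its endpoints' difference, ∂[p,q] = q − p. For instance
  ∂ab = b − a.
This gives a 3×3 integer matrix of rank 2; reducing to Smith normal form yields diagonal entries (1,1).

Reading off H_k = ker ∂_k / im ∂_{k+1}:

  H_1: rank ker ∂_1 − rank ∂_2 = (3 − 2) − 0 = 1, and there is no ∂_2, so H_1 ≅ Z.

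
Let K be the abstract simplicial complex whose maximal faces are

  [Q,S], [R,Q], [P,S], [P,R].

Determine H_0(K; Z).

We work with the vertex ordering P < Q < R < S. The simplices of K, each written with vertices in increasing order, are:

  0-simplices (4): P, Q, R, S
  1-simplices (4): PR, PS, QR, QS

giving chain groups C_0 ≅ Z^4, C_1 ≅ Z^4.

∂_1: C_1 → C_0 maps an edge to its endpoints' difference, ∂[p,q] = q − p. For instance
  ∂PS = S − P.
This gives a 4×4 integer matrix of rank 3; reducing to Smith normal form yields diagonal entries (1,1,1).

Now H_k = ker ∂_k / im ∂_{k+1}, so:

  H_0: rank C_0 − rank ∂_1 = 4 − 3 = 1, and the invariant factors of ∂_1 are all 1, so H_0 ≅ Z.

H_0 ≅ Z.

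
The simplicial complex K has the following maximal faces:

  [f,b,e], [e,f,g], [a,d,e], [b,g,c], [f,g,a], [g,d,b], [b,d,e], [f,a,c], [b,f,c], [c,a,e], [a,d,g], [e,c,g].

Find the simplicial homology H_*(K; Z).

Fix the vertex order a < b < c < d < e < f < g and write every simplex with vertices in increasing order. Then dim K = 2 and the simplices of K are:

  0-simplices (7): a, b, c, d, e, f, g
  1-simplices (18): ac, ad, ae, af, ag, bc, bd, be, bf, bg, ce, cf, cg, de, dg, ef, eg, fg
  2-simplices (12): ace, acf, ade, adg, afg, bcf, bcg, bde, bdg, bef, ceg, efg

so the chain groups are C_0 ≅ Z^7, C_1 ≅ Z^18, C_2 ≅ Z^12.

∂_1: C_1 → C_0 maps an edge to its endpoints' difference, ∂[p,q] = q − p. For instance
  ∂ef = f − e.
As a 7×18 matrix over Z this has rank 6, with invariant factors (1,1,1,1,1,1).

∂_2: C_2 → C_1 sends each 2-simplex [p,q,r] to [q,r] − [p,r] + [p,q]. For instance
  ∂ade = de − ae + ad,
  ∂bdg = dg − bg + bd.
The resulting 18×12 matrix has rank 12, and its Smith normal form has invariant factors (1,1,1,1,1,1,1,1,1,1,1,2).

From H_k ≅ ker(∂_k) / im(∂_{k+1}) we obtain:

  H_0: rank C_0 − rank ∂_1 = 7 − 6 = 1, and the invariant factors of ∂_1 are all 1, so H_0 = Z.
  H_1: rank ker ∂_1 − rank ∂_2 = (18 − 6) − 12 = 0, and ∂_2 has invariant factor 2 > 1, so H_1 = Z/2.
  H_2: rank ker ∂_2 − rank ∂_3 = (12 − 12) − 0 = 0, and there is no ∂_3, so H_2 = 0.

As a check, the Euler characteristic is 7 − 18 + 12 = 1, which agrees with 1 − 0 + 0 = 1.
(K is a triangulation of the real projective plane RP^2.)

H_0 = Z,  H_1 = Z/2,  H_2 = 0.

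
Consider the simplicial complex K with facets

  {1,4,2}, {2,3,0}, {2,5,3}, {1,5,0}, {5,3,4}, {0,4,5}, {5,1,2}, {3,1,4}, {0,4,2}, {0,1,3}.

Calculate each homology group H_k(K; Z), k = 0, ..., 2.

H_0 = Z,  H_1 = Z/2,  H_2 = 0.

Order the vertices as 0 < 1 < 2 < 3 < 4 < 5. Listing each simplex with vertices in this order, K has dimension 2 with simplices:

  0-simplices (6): [0], [1], [2], [3], [4], [5]
  1-simplices (15): [0,1], [0,2], [0,3], [0,4], [0,5], [1,2], [1,3], [1,4], [1,5], [2,3], [2,4], [2,5], [3,4], [3,5], [4,5]
  2-simplices (10): [0,1,3], [0,1,5], [0,2,3], [0,2,4], [0,4,5], [1,2,4], [1,2,5], [1,3,4], [2,3,5], [3,4,5]

Hence C_0 ≅ Z^6, C_1 ≅ Z^15, C_2 ≅ Z^10.

∂_1: C_1 → C_0 maps an edge to its endpoints' difference, ∂[p,q] = q − p.
As a 6×15 matrix over Z this has rank 5, with invariant factors (1,1,1,1,1).

The boundary map ∂_2: C_2 → C_1 sends each 2-simplex [p,q,r] to [q,r] − [p,r] + [p,q]. For instance
  ∂[0,4,5] = [4,5] − [0,5] + [0,4],
  ∂[3,4,5] = [4,5] − [3,5] + [3,4].
The 15×10 boundary matrix has rank 10 and Smith normal form diag(1,1,1,1,1,1,1,1,1,2).

Now H_k = ker ∂_k / im ∂_{k+1}, so:

  H_0: rank C_0 − rank ∂_1 = 6 − 5 = 1, and the invariant factors of ∂_1 are all 1, so H_0 = Z.
  H_1: rank ker ∂_1 − rank ∂_2 = (15 − 5) − 10 = 0, and ∂_2 has invariant factor 2 > 1, so H_1 = Z/2.
  H_2: rank ker ∂_2 − rank ∂_3 = (10 − 10) − 0 = 0, and there is no ∂_3, so H_2 = 0.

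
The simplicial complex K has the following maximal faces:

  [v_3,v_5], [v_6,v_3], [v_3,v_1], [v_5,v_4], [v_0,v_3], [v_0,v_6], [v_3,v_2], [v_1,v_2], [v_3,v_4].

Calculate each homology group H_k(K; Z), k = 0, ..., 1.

Take the total order v_0 < v_1 < v_2 < v_3 < v_4 < v_5 < v_6 on the vertex set. Then K (dimension 1) consists of the simplices:

  0-simplices (7): [v_0], [v_1], [v_2], [v_3], [v_4], [v_5], [v_6]
  1-simplices (9): [v_0,v_3], [v_0,v_6], [v_1,v_2], [v_1,v_3], [v_2,v_3], [v_3,v_4], [v_3,v_5], [v_3,v_6], [v_4,v_5]

Hence C_0 ≅ Z^7, C_1 ≅ Z^9.

The boundary map ∂_1: C_1 → C_0 maps an edge to its endpoints' difference, ∂[p,q] = q − p.
As a 7×9 matrix over Z this has rank 6, with invariant factors (1,1,1,1,1,1).

Computing H_k = (kernel of ∂_k) / (image of ∂_{k+1}):

  H_0: rank C_0 − rank ∂_1 = 7 − 6 = 1, and the invariant factors of ∂_1 are all 1, so H_0 = Z.
  H_1: rank ker ∂_1 − rank ∂_2 = (9 − 6) − 0 = 3, and there is no ∂_2, so H_1 = Z^3.

(K is a triangulation of a wedge of 3 circles.)

H_0 ≅ Z,  H_1 ≅ Z^3.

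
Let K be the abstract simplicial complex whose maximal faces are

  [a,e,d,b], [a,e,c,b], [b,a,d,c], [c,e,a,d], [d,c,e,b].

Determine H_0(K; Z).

H_0 ≅ Z.

Fix the vertex order a < b < c < d < e and write every simplex with vertices in increasing order. Then dim K = 3 and the simplices of K are:

  0-simplices (5): a, b, c, d, e
  1-simplices (10): ab, ac, ad, ae, bc, bd, be, cd, ce, de
  2-simplices (10): abc, abd, abe, acd, ace, ade, bcd, bce, bde, cde
  3-simplices (5): abcd, abce, abde, acde, bcde

giving chain groups C_0 ≅ Z^5, C_1 ≅ Z^10, C_2 ≅ Z^10, C_3 ≅ Z^5.

The boundary map ∂_1: C_1 → C_0 is given by ∂[p,q] = [q] − [p].
As a 5×10 matrix over Z this has rank 4, with invariant factors (1,1,1,1).

Boundary ∂_2: C_2 → C_1 acts by ∂[p,q,r] = [q,r] − [p,r] + [p,q]. For instance
  ∂bce = ce − be + bc,
  ∂abc = bc − ac + ab.
The resulting 10×10 matrix has rank 6, and its Smith normal form has invariant factors (1,1,1,1,1,1).

The boundary map ∂_3: C_3 → C_2 sends each 3-simplex σ to the alternating sum Σ_i (−1)^i (σ with its i-th vertex removed). For instance
  ∂abcd = bcd − acd + abd − abc,
  ∂abce = bce − ace + abe − abc.
This gives a 10×5 integer matrix of rank 4; reducing to Smith normal form yields diagonal entries (1,1,1,1).

Now H_k = ker ∂_k / im ∂_{k+1}, so:

  H_0: rank C_0 − rank ∂_1 = 5 − 4 = 1, and the invariant factors of ∂_1 are all 1, so H_0 ≅ Z.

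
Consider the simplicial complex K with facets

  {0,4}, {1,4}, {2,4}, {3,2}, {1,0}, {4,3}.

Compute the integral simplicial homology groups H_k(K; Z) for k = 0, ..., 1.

H_0 = Z,  H_1 = Z^2.

Fix the vertex order 0 < 1 < 2 < 3 < 4 and write every simplex with vertices in increasing order. Then dim K = 1 and the simplices of K are:

  0-simplices (5): [0], [1], [2], [3], [4]
  1-simplices (6): [0,1], [0,4], [1,4], [2,3], [2,4], [3,4]

Hence C_0 ≅ Z^5, C_1 ≅ Z^6.

The boundary map ∂_1: C_1 → C_0 sends each edge [p,q] (with p < q) to q − p. For instance
  ∂[0,4] = [4] − [0].
The 5×6 boundary matrix has rank 4 and Smith normal form diag(1,1,1,1).

Computing H_k = (kernel of ∂_k) / (image of ∂_{k+1}):

  H_0: rank C_0 − rank ∂_1 = 5 − 4 = 1, and the invariant factors of ∂_1 are all 1, so H_0 ≅ Z.
  H_1: rank ker ∂_1 − rank ∂_2 = (6 − 4) − 0 = 2, and there is no ∂_2, so H_1 ≅ Z^2.

(K is a triangulation of a wedge of 2 circles.)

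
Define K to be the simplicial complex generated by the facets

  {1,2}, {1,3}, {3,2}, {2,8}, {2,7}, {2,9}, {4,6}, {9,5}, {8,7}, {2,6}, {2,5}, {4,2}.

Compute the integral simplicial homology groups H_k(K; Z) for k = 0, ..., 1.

H_0 = Z,  H_1 = Z^4.

K has 9 vertices, 12 edges.
rank ∂_0 = 0, rank ∂_1 = 8 ⇒ b_0 = 9 − 0 − 8 = 1; all invariant factors of ∂_1 are 1 so no torsion. So H_0 = Z.
rank ∂_1 = 8, rank ∂_2 = 0 ⇒ b_1 = 12 − 8 − 0 = 4. So H_1 = Z^4.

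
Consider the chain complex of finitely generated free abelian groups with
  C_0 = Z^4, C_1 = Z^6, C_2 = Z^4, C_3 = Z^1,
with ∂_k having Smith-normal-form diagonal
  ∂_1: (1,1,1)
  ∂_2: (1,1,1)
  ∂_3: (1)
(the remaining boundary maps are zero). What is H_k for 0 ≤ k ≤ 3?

H_0 ≅ Z,  H_1 = 0,  H_2 = 0,  H_3 = 0.

H_0: b_0 = 4 − 0 − 3 = 1; torsion from ∂_1 factors > 1: none. So H_0 ≅ Z.
H_1: b_1 = 6 − 3 − 3 = 0; torsion from ∂_2 factors > 1: none. So H_1 ≅ 0.
H_2: b_2 = 4 − 3 − 1 = 0; torsion from ∂_3 factors > 1: none. So H_2 ≅ 0.
H_3: b_3 = 1 − 1 − 0 = 0; torsion from ∂_4 factors > 1: none. So H_3 ≅ 0.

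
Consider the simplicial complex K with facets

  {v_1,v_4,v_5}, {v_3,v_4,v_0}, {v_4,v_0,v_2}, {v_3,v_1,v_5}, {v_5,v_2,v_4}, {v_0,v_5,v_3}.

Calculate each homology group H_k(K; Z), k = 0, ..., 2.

H_0 ≅ Z,  H_1 ≅ Z,  H_2 = 0.

We work with the vertex ordering v_0 < v_1 < v_2 < v_3 < v_4 < v_5. The simplices of K, each written with vertices in increasing order, are:

  0-simplices (6): [v_0], [v_1], [v_2], [v_3], [v_4], [v_5]
  1-simplices (12): [v_0,v_2], [v_0,v_3], [v_0,v_4], [v_0,v_5], [v_1,v_3], [v_1,v_4], [v_1,v_5], [v_2,v_4], [v_2,v_5], [v_3,v_4], [v_3,v_5], [v_4,v_5]
  2-simplices (6): [v_0,v_2,v_4], [v_0,v_3,v_4], [v_0,v_3,v_5], [v_1,v_3,v_5], [v_1,v_4,v_5], [v_2,v_4,v_5]

so the chain groups are C_0 ≅ Z^6, C_1 ≅ Z^12, C_2 ≅ Z^6.

The boundary map ∂_1: C_1 → C_0 sends each edge [p,q] (with p < q) to q − p.
As a 6×12 matrix over Z this has rank 5, with invariant factors (1,1,1,1,1).

The boundary map ∂_2: C_2 → C_1 acts by ∂[p,q,r] = [q,r] − [p,r] + [p,q]. For instance
  ∂[v_0,v_3,v_4] = [v_3,v_4] − [v_0,v_4] + [v_0,v_3],
  ∂[v_1,v_3,v_5] = [v_3,v_5] − [v_1,v_5] + [v_1,v_3].
The 12×6 boundary matrix has rank 6 and Smith normal form diag(1,1,1,1,1,1).

From H_k ≅ ker(∂_k) / im(∂_{k+1}) we obtain:

  H_0: rank C_0 − rank ∂_1 = 6 − 5 = 1, and the invariant factors of ∂_1 are all 1, so H_0 ≅ Z.
  H_1: rank ker ∂_1 − rank ∂_2 = (12 − 5) − 6 = 1, and the invariant factors of ∂_2 are all 1, so H_1 ≅ Z.
  H_2: rank ker ∂_2 − rank ∂_3 = (6 − 6) − 0 = 0, and there is no ∂_3, so H_2 ≅ 0.

(K is a triangulation of the cylinder S^1 x I.)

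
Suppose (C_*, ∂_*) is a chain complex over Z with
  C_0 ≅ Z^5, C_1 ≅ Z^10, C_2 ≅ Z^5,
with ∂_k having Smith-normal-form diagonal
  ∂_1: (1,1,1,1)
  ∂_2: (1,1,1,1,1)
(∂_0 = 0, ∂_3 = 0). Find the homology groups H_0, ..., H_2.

H_0 ≅ Z,  H_1 ≅ Z,  H_2 = 0.

H_0: b_0 = 5 − 0 − 4 = 1; torsion from ∂_1 factors > 1: none. So H_0 ≅ Z.
H_1: b_1 = 10 − 4 − 5 = 1; torsion from ∂_2 factors > 1: none. So H_1 ≅ Z.
H_2: b_2 = 5 − 5 − 0 = 0; torsion from ∂_3 factors > 1: none. So H_2 ≅ 0.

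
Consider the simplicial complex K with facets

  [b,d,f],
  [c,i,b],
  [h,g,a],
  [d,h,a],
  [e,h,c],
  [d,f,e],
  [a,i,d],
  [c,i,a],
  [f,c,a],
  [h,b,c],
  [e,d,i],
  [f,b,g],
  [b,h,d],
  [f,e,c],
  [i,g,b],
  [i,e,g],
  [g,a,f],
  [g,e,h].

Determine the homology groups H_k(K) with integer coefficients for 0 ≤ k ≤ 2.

H_0 = Z,  H_1 = Z^2,  H_2 = Z.

Take the total order a < b < c < d < e < f < g < h < i on the vertex set. Then K (dimension 2) consists of the simplices:

  0-simplices (9): a, b, c, d, e, f, g, h, i
  1-simplices (27): ac, ad, af, ag, ah, ai, bc, bd, bf, bg, bh, bi, ce, cf, ch, ci, de, df, dh, di, ef, eg, eh, ei, fg, gh, gi
  2-simplices (18): acf, aci, adh, adi, afg, agh, bch, bci, bdf, bdh, bfg, bgi, cef, ceh, def, dei, egh, egi

so the chain groups are C_0 ≅ Z^9, C_1 ≅ Z^27, C_2 ≅ Z^18.

∂_1: C_1 → C_0 is given by ∂[p,q] = [q] − [p]. For instance
  ∂fg = g − f.
The resulting 9×27 matrix has rank 8, and its Smith normal form has invariant factors (1,1,1,1,1,1,1,1).

∂_2: C_2 → C_1 maps a triangle to the signed sum of its edges. For instance
  ∂agh = gh − ah + ag,
  ∂cef = ef − cf + ce.
As a 27×18 matrix over Z this has rank 17, with invariant factors (1,1,1,1,1,1,1,1,1,1,1,1,1,1,1,1,1).

Reading off H_k = ker ∂_k / im ∂_{k+1}:

  H_0: rank C_0 − rank ∂_1 = 9 − 8 = 1, and the invariant factors of ∂_1 are all 1, so H_0 = Z.
  H_1: rank ker ∂_1 − rank ∂_2 = (27 − 8) − 17 = 2, and the invariant factors of ∂_2 are all 1, so H_1 = Z^2.
  H_2: rank ker ∂_2 − rank ∂_3 = (18 − 17) − 0 = 1, and there is no ∂_3, so H_2 = Z.

(K is a triangulation of the torus T^2.)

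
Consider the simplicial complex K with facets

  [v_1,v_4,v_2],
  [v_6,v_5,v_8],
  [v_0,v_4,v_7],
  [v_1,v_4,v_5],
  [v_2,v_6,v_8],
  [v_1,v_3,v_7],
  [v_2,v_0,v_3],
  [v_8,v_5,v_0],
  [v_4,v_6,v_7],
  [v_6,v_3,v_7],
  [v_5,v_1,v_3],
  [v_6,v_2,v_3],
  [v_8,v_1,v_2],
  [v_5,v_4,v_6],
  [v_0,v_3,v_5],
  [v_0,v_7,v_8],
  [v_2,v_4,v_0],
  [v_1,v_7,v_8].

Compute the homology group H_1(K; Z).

K has 9 vertices, 27 edges, 18 triangles.
rank ∂_1 = 8, rank ∂_2 = 17 ⇒ b_1 = 27 − 8 − 17 = 2; all invariant factors of ∂_2 are 1 so no torsion. So H_1 ≅ Z^2.

H_1 ≅ Z^2.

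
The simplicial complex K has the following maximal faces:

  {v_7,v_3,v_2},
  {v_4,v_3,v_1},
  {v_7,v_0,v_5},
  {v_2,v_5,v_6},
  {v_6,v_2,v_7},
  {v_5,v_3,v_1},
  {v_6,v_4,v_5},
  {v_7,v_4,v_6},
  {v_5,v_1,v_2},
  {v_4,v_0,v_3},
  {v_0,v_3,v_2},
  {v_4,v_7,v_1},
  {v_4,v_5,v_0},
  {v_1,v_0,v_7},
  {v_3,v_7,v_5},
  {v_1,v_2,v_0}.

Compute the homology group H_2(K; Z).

H_2 ≅ Z.

Order the vertices as v_0 < v_1 < v_2 < v_3 < v_4 < v_5 < v_6 < v_7. Listing each simplex with vertices in this order, K has dimension 2 with simplices:

  0-simplices (8): [v_0], [v_1], [v_2], [v_3], [v_4], [v_5], [v_6], [v_7]
  1-simplices (24): (24 of them)
  2-simplices (16): (16 of them)

giving chain groups C_0 ≅ Z^8, C_1 ≅ Z^24, C_2 ≅ Z^16.

∂_1: C_1 → C_0 maps an edge to its endpoints' difference, ∂[p,q] = q − p. For instance
  ∂[v_0,v_5] = [v_5] − [v_0].
The resulting 8×24 matrix has rank 7, and its Smith normal form has invariant factors (1,1,1,1,1,1,1).

The boundary map ∂_2: C_2 → C_1 sends each 2-simplex [p,q,r] to [q,r] − [p,r] + [p,q]. For instance
  ∂[v_2,v_6,v_7] = [v_6,v_7] − [v_2,v_7] + [v_2,v_6],
  ∂[v_1,v_3,v_4] = [v_3,v_4] − [v_1,v_4] + [v_1,v_3].
This gives a 24×16 integer matrix of rank 15; reducing to Smith normal form yields diagonal entries (1,1,1,1,1,1,1,1,1,1,1,1,1,1,1).

Reading off H_k = ker ∂_k / im ∂_{k+1}:

  H_2: rank ker ∂_2 − rank ∂_3 = (16 − 15) − 0 = 1, and there is no ∂_3, so H_2 = Z.

(K is a triangulation of the torus T^2.)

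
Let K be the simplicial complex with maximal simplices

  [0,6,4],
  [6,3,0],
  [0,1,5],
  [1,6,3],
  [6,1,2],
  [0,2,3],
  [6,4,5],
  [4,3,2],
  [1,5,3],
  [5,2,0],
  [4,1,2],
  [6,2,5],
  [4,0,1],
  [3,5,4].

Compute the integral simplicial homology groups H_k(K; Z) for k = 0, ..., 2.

Order the vertices as 0 < 1 < 2 < 3 < 4 < 5 < 6. Listing each simplex with vertices in this order, K has dimension 2 with simplices:

  0-simplices (7): [0], [1], [2], [3], [4], [5], [6]
  1-simplices (21): [0,1], [0,2], [0,3], [0,4], [0,5], [0,6], [1,2], [1,3], [1,4], [1,5], [1,6], [2,3], [2,4], [2,5], [2,6], [3,4], [3,5], [3,6], [4,5], [4,6], [5,6]
  2-simplices (14): [0,1,4], [0,1,5], [0,2,3], [0,2,5], [0,3,6], [0,4,6], [1,2,4], [1,2,6], [1,3,5], [1,3,6], [2,3,4], [2,5,6], [3,4,5], [4,5,6]

giving chain groups C_0 ≅ Z^7, C_1 ≅ Z^21, C_2 ≅ Z^14.

∂_1: C_1 → C_0 sends each edge [p,q] (with p < q) to q − p.
This gives a 7×21 integer matrix of rank 6; reducing to Smith normal form yields diagonal entries (1,1,1,1,1,1).

The boundary map ∂_2: C_2 → C_1 acts by ∂[p,q,r] = [q,r] − [p,r] + [p,q]. For instance
  ∂[1,2,4] = [2,4] − [1,4] + [1,2],
  ∂[3,4,5] = [4,5] − [3,5] + [3,4].
This gives a 21×14 integer matrix of rank 13; reducing to Smith normal form yields diagonal entries (1,1,1,1,1,1,1,1,1,1,1,1,1).

Now H_k = ker ∂_k / im ∂_{k+1}, so:

  H_0: rank C_0 − rank ∂_1 = 7 − 6 = 1, and the invariant factors of ∂_1 are all 1, so H_0 ≅ Z.
  H_1: rank ker ∂_1 − rank ∂_2 = (21 − 6) − 13 = 2, and the invariant factors of ∂_2 are all 1, so H_1 ≅ Z^2.
  H_2: rank ker ∂_2 − rank ∂_3 = (14 − 13) − 0 = 1, and there is no ∂_3, so H_2 ≅ Z.

H_0 ≅ Z,  H_1 ≅ Z^2,  H_2 ≅ Z.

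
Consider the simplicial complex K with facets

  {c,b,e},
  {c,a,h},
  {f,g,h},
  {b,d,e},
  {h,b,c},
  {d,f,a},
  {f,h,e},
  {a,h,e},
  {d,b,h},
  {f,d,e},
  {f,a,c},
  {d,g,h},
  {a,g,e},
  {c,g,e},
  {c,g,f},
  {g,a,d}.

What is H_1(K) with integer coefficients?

H_1 ≅ Z^2.

Order the vertices as a < b < c < d < e < f < g < h. Listing each simplex with vertices in this order, K has dimension 2 with simplices:

  0-simplices (8): a, b, c, d, e, f, g, h
  1-simplices (24): ac, ad, ae, af, ag, ah, bc, bd, be, bh, ce, cf, cg, ch, de, df, dg, dh, ef, eg, eh, fg, fh, gh
  2-simplices (16): acf, ach, adf, adg, aeg, aeh, bce, bch, bde, bdh, ceg, cfg, def, dgh, efh, fgh

Hence C_0 ≅ Z^8, C_1 ≅ Z^24, C_2 ≅ Z^16.

Boundary ∂_1: C_1 → C_0 maps an edge to its endpoints' difference, ∂[p,q] = q − p.
The resulting 8×24 matrix has rank 7, and its Smith normal form has invariant factors (1,1,1,1,1,1,1).

∂_2: C_2 → C_1 sends each 2-simplex [p,q,r] to [q,r] − [p,r] + [p,q]. For instance
  ∂ceg = eg − cg + ce,
  ∂bce = ce − be + bc.
The 24×16 boundary matrix has rank 15 and Smith normal form diag(1,1,1,1,1,1,1,1,1,1,1,1,1,1,1).

From H_k ≅ ker(∂_k) / im(∂_{k+1}) we obtain:

  H_1: rank ker ∂_1 − rank ∂_2 = (24 − 7) − 15 = 2, and the invariant factors of ∂_2 are all 1, so H_1 = Z^2.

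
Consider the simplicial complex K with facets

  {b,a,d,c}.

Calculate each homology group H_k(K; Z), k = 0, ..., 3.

Fix the vertex order a < b < c < d and write every simplex with vertices in increasing order. Then dim K = 3 and the simplices of K are:

  0-simplices (4): a, b, c, d
  1-simplices (6): ab, ac, ad, bc, bd, cd
  2-simplices (4): abc, abd, acd, bcd
  3-simplices (1): abcd

so the chain groups are C_0 ≅ Z^4, C_1 ≅ Z^6, C_2 ≅ Z^4, C_3 ≅ Z^1.

Boundary ∂_1: C_1 → C_0 sends each edge [p,q] (with p < q) to q − p.
The 4×6 boundary matrix has rank 3 and Smith normal form diag(1,1,1).

Boundary ∂_2: C_2 → C_1 sends each 2-simplex [p,q,r] to [q,r] − [p,r] + [p,q]. For instance
  ∂abd = bd − ad + ab,
  ∂bcd = cd − bd + bc.
As a 6×4 matrix over Z this has rank 3, with invariant factors (1,1,1).

Boundary ∂_3: C_3 → C_2 sends each 3-simplex σ to the alternating sum Σ_i (−1)^i (σ with its i-th vertex removed). For instance
  ∂abcd = bcd − acd + abd − abc.
As a 4×1 matrix over Z this has rank 1, with invariant factors (1).

From H_k ≅ ker(∂_k) / im(∂_{k+1}) we obtain:

  H_0: rank C_0 − rank ∂_1 = 4 − 3 = 1, and the invariant factors of ∂_1 are all 1, so H_0 ≅ Z.
  H_1: rank ker ∂_1 − rank ∂_2 = (6 − 3) − 3 = 0, and the invariant factors of ∂_2 are all 1, so H_1 ≅ 0.
  H_2: rank ker ∂_2 − rank ∂_3 = (4 − 3) − 1 = 0, and the invariant factors of ∂_3 are all 1, so H_2 ≅ 0.
  H_3: rank ker ∂_3 − rank ∂_4 = (1 − 1) − 0 = 0, and there is no ∂_4, so H_3 ≅ 0.

H_0 = Z,  H_1 = 0,  H_2 = 0,  H_3 = 0.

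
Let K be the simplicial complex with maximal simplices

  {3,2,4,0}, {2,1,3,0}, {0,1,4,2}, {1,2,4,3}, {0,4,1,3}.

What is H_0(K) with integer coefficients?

K has 5 vertices, 10 edges, 10 triangles, 5 3-simplices.
rank ∂_0 = 0, rank ∂_1 = 4 ⇒ b_0 = 5 − 0 − 4 = 1; all invariant factors of ∂_1 are 1 so no torsion. So H_0 ≅ Z.

H_0 ≅ Z.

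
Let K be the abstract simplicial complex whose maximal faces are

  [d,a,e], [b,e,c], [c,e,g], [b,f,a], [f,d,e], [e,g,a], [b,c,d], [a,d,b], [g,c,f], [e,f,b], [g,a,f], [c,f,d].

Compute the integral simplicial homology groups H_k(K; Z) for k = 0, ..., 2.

Take the total order a < b < c < d < e < f < g on the vertex set. Then K (dimension 2) consists of the simplices:

  0-simplices (7): a, b, c, d, e, f, g
  1-simplices (18): ab, ad, ae, af, ag, bc, bd, be, bf, cd, ce, cf, cg, de, df, ef, eg, fg
  2-simplices (12): abd, abf, ade, aeg, afg, bcd, bce, bef, cdf, ceg, cfg, def

so the chain groups are C_0 ≅ Z^7, C_1 ≅ Z^18, C_2 ≅ Z^12.

∂_1: C_1 → C_0 maps an edge to its endpoints' difference, ∂[p,q] = q − p. For instance
  ∂be = e − b.
The 7×18 boundary matrix has rank 6 and Smith normal form diag(1,1,1,1,1,1).

Boundary ∂_2: C_2 → C_1 sends each 2-simplex [p,q,r] to [q,r] − [p,r] + [p,q]. For instance
  ∂abf = bf − af + ab,
  ∂bef = ef − bf + be.
The resulting 18×12 matrix has rank 12, and its Smith normal form has invariant factors (1,1,1,1,1,1,1,1,1,1,1,2).

Computing H_k = (kernel of ∂_k) / (image of ∂_{k+1}):

  H_0: rank C_0 − rank ∂_1 = 7 − 6 = 1, and the invariant factors of ∂_1 are all 1, so H_0 = Z.
  H_1: rank ker ∂_1 − rank ∂_2 = (18 − 6) − 12 = 0, and ∂_2 has invariant factor 2 > 1, so H_1 = Z/2.
  H_2: rank ker ∂_2 − rank ∂_3 = (12 − 12) − 0 = 0, and there is no ∂_3, so H_2 = 0.

As a check, the Euler characteristic is 7 − 18 + 12 = 1, which agrees with 1 − 0 + 0 = 1.

H_0 = Z,  H_1 = Z/2,  H_2 = 0.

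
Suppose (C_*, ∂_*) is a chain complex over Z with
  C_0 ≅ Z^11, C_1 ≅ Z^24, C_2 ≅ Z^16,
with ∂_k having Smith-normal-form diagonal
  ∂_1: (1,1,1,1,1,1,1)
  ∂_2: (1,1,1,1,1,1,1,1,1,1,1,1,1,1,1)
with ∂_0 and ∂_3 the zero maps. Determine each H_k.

H_0: b_0 = 11 − 0 − 7 = 4; torsion from ∂_1 factors > 1: none. So H_0 ≅ Z^4.
H_1: b_1 = 24 − 7 − 15 = 2; torsion from ∂_2 factors > 1: none. So H_1 ≅ Z^2.
H_2: b_2 = 16 − 15 − 0 = 1; torsion from ∂_3 factors > 1: none. So H_2 ≅ Z.

H_0 ≅ Z^4,  H_1 ≅ Z^2,  H_2 ≅ Z.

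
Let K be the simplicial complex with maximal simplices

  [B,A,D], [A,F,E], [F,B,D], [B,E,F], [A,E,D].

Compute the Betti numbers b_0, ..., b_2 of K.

Take the total order A < B < D < E < F on the vertex set. Then K (dimension 2) consists of the simplices:

  0-simplices (5): A, B, D, E, F
  1-simplices (10): AB, AD, AE, AF, BD, BE, BF, DE, DF, EF
  2-simplices (5): ABD, ADE, AEF, BDF, BEF

Hence C_0 ≅ Z^5, C_1 ≅ Z^10, C_2 ≅ Z^5.

∂_1: C_1 → C_0 maps an edge to its endpoints' difference, ∂[p,q] = q − p.
The 5×10 boundary matrix has rank 4 and Smith normal form diag(1,1,1,1).

The boundary map ∂_2: C_2 → C_1 acts by ∂[p,q,r] = [q,r] − [p,r] + [p,q]. For instance
  ∂AEF = EF − AF + AE,
  ∂ABD = BD − AD + AB.
As a 10×5 matrix over Z this has rank 5, with invariant factors (1,1,1,1,1).

Reading off H_k = ker ∂_k / im ∂_{k+1}:

  H_0: rank C_0 − rank ∂_1 = 5 − 4 = 1, and the invariant factors of ∂_1 are all 1, so H_0 ≅ Z.
  H_1: rank ker ∂_1 − rank ∂_2 = (10 − 4) − 5 = 1, and the invariant factors of ∂_2 are all 1, so H_1 ≅ Z.
  H_2: rank ker ∂_2 − rank ∂_3 = (5 − 5) − 0 = 0, and there is no ∂_3, so H_2 ≅ 0.

As a check, the Euler characteristic is 5 − 10 + 5 = 0, which agrees with 1 − 1 + 0 = 0.

Hence the Betti numbers are b_0 = 1, b_1 = 1, b_2 = 0.

b_0 = 1, b_1 = 1, b_2 = 0.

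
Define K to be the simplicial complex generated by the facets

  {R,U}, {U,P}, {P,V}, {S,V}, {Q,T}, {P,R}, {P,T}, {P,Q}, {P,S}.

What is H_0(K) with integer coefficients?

H_0 = Z.

K has 7 vertices, 9 edges.
rank ∂_0 = 0, rank ∂_1 = 6 ⇒ b_0 = 7 − 0 − 6 = 1; all invariant factors of ∂_1 are 1 so no torsion. So H_0 ≅ Z.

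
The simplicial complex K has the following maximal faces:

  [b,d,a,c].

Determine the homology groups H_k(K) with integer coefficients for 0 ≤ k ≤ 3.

Take the total order a < b < c < d on the vertex set. Then K (dimension 3) consists of the simplices:

  0-simplices (4): a, b, c, d
  1-simplices (6): ab, ac, ad, bc, bd, cd
  2-simplices (4): abc, abd, acd, bcd
  3-simplices (1): abcd

giving chain groups C_0 ≅ Z^4, C_1 ≅ Z^6, C_2 ≅ Z^4, C_3 ≅ Z^1.

The boundary map ∂_1: C_1 → C_0 sends each edge [p,q] (with p < q) to q − p. For instance
  ∂ad = d − a.
As a 4×6 matrix over Z this has rank 3, with invariant factors (1,1,1).

The boundary map ∂_2: C_2 → C_1 maps a triangle to the signed sum of its edges. For instance
  ∂bcd = cd − bd + bc,
  ∂acd = cd − ad + ac.
This gives a 6×4 integer matrix of rank 3; reducing to Smith normal form yields diagonal entries (1,1,1).

Boundary ∂_3: C_3 → C_2 sends each 3-simplex σ to the alternating sum Σ_i (−1)^i (σ with its i-th vertex removed). For instance
  ∂abcd = bcd − acd + abd − abc.
The resulting 4×1 matrix has rank 1, and its Smith normal form has invariant factors (1).

Reading off H_k = ker ∂_k / im ∂_{k+1}:

  H_0: rank C_0 − rank ∂_1 = 4 − 3 = 1, and the invariant factors of ∂_1 are all 1, so H_0 = Z.
  H_1: rank ker ∂_1 − rank ∂_2 = (6 − 3) − 3 = 0, and the invariant factors of ∂_2 are all 1, so H_1 = 0.
  H_2: rank ker ∂_2 − rank ∂_3 = (4 − 3) − 1 = 0, and the invariant factors of ∂_3 are all 1, so H_2 = 0.
  H_3: rank ker ∂_3 − rank ∂_4 = (1 − 1) − 0 = 0, and there is no ∂_4, so H_3 = 0.

As a check, the Euler characteristic is 4 − 6 + 4 − 1 = 1, which agrees with 1 − 0 + 0 − 0 = 1.
(K is a triangulation of the 3-simplex.)

H_0 ≅ Z,  H_1 = 0,  H_2 = 0,  H_3 = 0.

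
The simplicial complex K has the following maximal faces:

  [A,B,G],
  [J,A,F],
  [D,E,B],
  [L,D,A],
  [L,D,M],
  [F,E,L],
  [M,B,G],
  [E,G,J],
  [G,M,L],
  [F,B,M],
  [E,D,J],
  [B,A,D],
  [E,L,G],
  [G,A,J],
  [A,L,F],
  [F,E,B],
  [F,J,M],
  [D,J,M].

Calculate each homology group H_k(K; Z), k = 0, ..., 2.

Fix the vertex order A < B < D < E < F < G < J < L < M and write every simplex with vertices in increasing order. Then dim K = 2 and the simplices of K are:

  0-simplices (9): A, B, D, E, F, G, J, L, M
  1-simplices (27): AB, AD, AF, AG, AJ, AL, BD, BE, BF, BG, BM, DE, DJ, DL, DM, EF, EG, EJ, EL, FJ, FL, FM, GJ, GL, GM, JM, LM
  2-simplices (18): ABD, ABG, ADL, AFJ, AFL, AGJ, BDE, BEF, BFM, BGM, DEJ, DJM, DLM, EFL, EGJ, EGL, FJM, GLM

Hence C_0 ≅ Z^9, C_1 ≅ Z^27, C_2 ≅ Z^18.

Boundary ∂_1: C_1 → C_0 is given by ∂[p,q] = [q] − [p]. For instance
  ∂EG = G − E.
The 9×27 boundary matrix has rank 8 and Smith normal form diag(1,1,1,1,1,1,1,1).

Boundary ∂_2: C_2 → C_1 maps a triangle to the signed sum of its edges. For instance
  ∂ADL = DL − AL + AD,
  ∂BFM = FM − BM + BF.
This gives a 27×18 integer matrix of rank 17; reducing to Smith normal form yields diagonal entries (1,1,1,1,1,1,1,1,1,1,1,1,1,1,1,1,1).

Now H_k = ker ∂_k / im ∂_{k+1}, so:

  H_0: rank C_0 − rank ∂_1 = 9 − 8 = 1, and the invariant factors of ∂_1 are all 1, so H_0 ≅ Z.
  H_1: rank ker ∂_1 − rank ∂_2 = (27 − 8) − 17 = 2, and the invariant factors of ∂_2 are all 1, so H_1 ≅ Z^2.
  H_2: rank ker ∂_2 − rank ∂_3 = (18 − 17) − 0 = 1, and there is no ∂_3, so H_2 ≅ Z.

H_0 = Z,  H_1 = Z^2,  H_2 = Z.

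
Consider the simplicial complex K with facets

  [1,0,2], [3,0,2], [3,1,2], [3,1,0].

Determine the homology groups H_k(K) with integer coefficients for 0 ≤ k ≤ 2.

H_0 = Z,  H_1 = 0,  H_2 = Z.

Order the vertices as 0 < 1 < 2 < 3. Listing each simplex with vertices in this order, K has dimension 2 with simplices:

  0-simplices (4): [0], [1], [2], [3]
  1-simplices (6): [0,1], [0,2], [0,3], [1,2], [1,3], [2,3]
  2-simplices (4): [0,1,2], [0,1,3], [0,2,3], [1,2,3]

Hence C_0 ≅ Z^4, C_1 ≅ Z^6, C_2 ≅ Z^4.

Boundary ∂_1: C_1 → C_0 maps an edge to its endpoints' difference, ∂[p,q] = q − p.
This gives a 4×6 integer matrix of rank 3; reducing to Smith normal form yields diagonal entries (1,1,1).

∂_2: C_2 → C_1 sends each 2-simplex [p,q,r] to [q,r] − [p,r] + [p,q]. For instance
  ∂[0,1,2] = [1,2] − [0,2] + [0,1],
  ∂[0,1,3] = [1,3] − [0,3] + [0,1].
The 6×4 boundary matrix has rank 3 and Smith normal form diag(1,1,1).

Computing H_k = (kernel of ∂_k) / (image of ∂_{k+1}):

  H_0: rank C_0 − rank ∂_1 = 4 − 3 = 1, and the invariant factors of ∂_1 are all 1, so H_0 = Z.
  H_1: rank ker ∂_1 − rank ∂_2 = (6 − 3) − 3 = 0, and the invariant factors of ∂_2 are all 1, so H_1 = 0.
  H_2: rank ker ∂_2 − rank ∂_3 = (4 − 3) − 0 = 1, and there is no ∂_3, so H_2 = Z.

As a check, the Euler characteristic is 4 − 6 + 4 = 2, which agrees with 1 − 0 + 1 = 2.
(K is a triangulation of the 2-sphere S^2.)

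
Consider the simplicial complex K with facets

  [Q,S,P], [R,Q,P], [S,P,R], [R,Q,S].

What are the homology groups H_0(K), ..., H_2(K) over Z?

Fix the vertex order P < Q < R < S and write every simplex with vertices in increasing order. Then dim K = 2 and the simplices of K are:

  0-simplices (4): P, Q, R, S
  1-simplices (6): PQ, PR, PS, QR, QS, RS
  2-simplices (4): PQR, PQS, PRS, QRS

so the chain groups are C_0 ≅ Z^4, C_1 ≅ Z^6, C_2 ≅ Z^4.

The boundary map ∂_1: C_1 → C_0 is given by ∂[p,q] = [q] − [p]. For instance
  ∂PR = R − P.
This gives a 4×6 integer matrix of rank 3; reducing to Smith normal form yields diagonal entries (1,1,1).

∂_2: C_2 → C_1 acts by ∂[p,q,r] = [q,r] − [p,r] + [p,q]. For instance
  ∂PQS = QS − PS + PQ,
  ∂PQR = QR − PR + PQ.
The 6×4 boundary matrix has rank 3 and Smith normal form diag(1,1,1).

From H_k ≅ ker(∂_k) / im(∂_{k+1}) we obtain:

  H_0: rank C_0 − rank ∂_1 = 4 − 3 = 1, and the invariant factors of ∂_1 are all 1, so H_0 ≅ Z.
  H_1: rank ker ∂_1 − rank ∂_2 = (6 − 3) − 3 = 0, and the invariant factors of ∂_2 are all 1, so H_1 ≅ 0.
  H_2: rank ker ∂_2 − rank ∂_3 = (4 − 3) − 0 = 1, and there is no ∂_3, so H_2 ≅ Z.

As a check, the Euler characteristic is 4 − 6 + 4 = 2, which agrees with 1 − 0 + 1 = 2.

H_0 = Z,  H_1 = 0,  H_2 = Z.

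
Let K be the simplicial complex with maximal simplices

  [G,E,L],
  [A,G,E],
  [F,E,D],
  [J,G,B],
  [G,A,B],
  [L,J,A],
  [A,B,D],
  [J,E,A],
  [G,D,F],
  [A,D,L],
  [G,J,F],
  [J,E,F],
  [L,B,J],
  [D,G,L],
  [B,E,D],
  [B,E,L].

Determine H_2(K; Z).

H_2 = Z.

Order the vertices as A < B < D < E < F < G < J < L. Listing each simplex with vertices in this order, K has dimension 2 with simplices:

  0-simplices (8): A, B, D, E, F, G, J, L
  1-simplices (24): AB, AD, AE, AG, AJ, AL, BD, BE, BG, BJ, BL, DE, DF, DG, DL, EF, EG, EJ, EL, FG, FJ, GJ, GL, JL
  2-simplices (16): ABD, ABG, ADL, AEG, AEJ, AJL, BDE, BEL, BGJ, BJL, DEF, DFG, DGL, EFJ, EGL, FGJ

Hence C_0 ≅ Z^8, C_1 ≅ Z^24, C_2 ≅ Z^16.

Boundary ∂_1: C_1 → C_0 maps an edge to its endpoints' difference, ∂[p,q] = q − p. For instance
  ∂AL = L − A.
This gives a 8×24 integer matrix of rank 7; reducing to Smith normal form yields diagonal entries (1,1,1,1,1,1,1).

∂_2: C_2 → C_1 sends each 2-simplex [p,q,r] to [q,r] − [p,r] + [p,q]. For instance
  ∂AEJ = EJ − AJ + AE,
  ∂ADL = DL − AL + AD.
As a 24×16 matrix over Z this has rank 15, with invariant factors (1,1,1,1,1,1,1,1,1,1,1,1,1,1,1).

Computing H_k = (kernel of ∂_k) / (image of ∂_{k+1}):

  H_2: rank ker ∂_2 − rank ∂_3 = (16 − 15) − 0 = 1, and there is no ∂_3, so H_2 = Z.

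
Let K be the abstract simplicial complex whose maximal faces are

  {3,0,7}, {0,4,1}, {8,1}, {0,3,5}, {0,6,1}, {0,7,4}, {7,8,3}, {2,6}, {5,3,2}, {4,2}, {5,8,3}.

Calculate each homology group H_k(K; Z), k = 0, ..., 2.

H_0 ≅ Z,  H_1 ≅ Z^3,  H_2 = 0.

Order the vertices as 0 < 1 < 2 < 3 < 4 < 5 < 6 < 7 < 8. Listing each simplex with vertices in this order, K has dimension 2 with simplices:

  0-simplices (9): [0], [1], [2], [3], [4], [5], [6], [7], [8]
  1-simplices (19): [0,1], [0,3], [0,4], [0,5], [0,6], [0,7], [1,4], [1,6], [1,8], [2,3], [2,4], [2,5], [2,6], [3,5], [3,7], [3,8], [4,7], [5,8], [7,8]
  2-simplices (8): [0,1,4], [0,1,6], [0,3,5], [0,3,7], [0,4,7], [2,3,5], [3,5,8], [3,7,8]

giving chain groups C_0 ≅ Z^9, C_1 ≅ Z^19, C_2 ≅ Z^8.

∂_1: C_1 → C_0 is given by ∂[p,q] = [q] − [p].
This gives a 9×19 integer matrix of rank 8; reducing to Smith normal form yields diagonal entries (1,1,1,1,1,1,1,1).

Boundary ∂_2: C_2 → C_1 acts by ∂[p,q,r] = [q,r] − [p,r] + [p,q]. For instance
  ∂[0,1,6] = [1,6] − [0,6] + [0,1],
  ∂[2,3,5] = [3,5] − [2,5] + [2,3].
As a 19×8 matrix over Z this has rank 8, with invariant factors (1,1,1,1,1,1,1,1).

From H_k ≅ ker(∂_k) / im(∂_{k+1}) we obtain:

  H_0: rank C_0 − rank ∂_1 = 9 − 8 = 1, and the invariant factors of ∂_1 are all 1, so H_0 = Z.
  H_1: rank ker ∂_1 − rank ∂_2 = (19 − 8) − 8 = 3, and the invariant factors of ∂_2 are all 1, so H_1 = Z^3.
  H_2: rank ker ∂_2 − rank ∂_3 = (8 − 8) − 0 = 0, and there is no ∂_3, so H_2 = 0.

As a check, the Euler characteristic is 9 − 19 + 8 = -2, which agrees with 1 − 3 + 0 = -2.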